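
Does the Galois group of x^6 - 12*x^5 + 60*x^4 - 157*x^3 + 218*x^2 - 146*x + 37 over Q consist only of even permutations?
The polynomial is irreducible of degree 6 over Q. Its discriminant is 14386709, which is not a perfect square. A Galois group lies in the alternating group exactly when the discriminant is a square in Q, so the Galois group (S_6) is not contained in A_6.

No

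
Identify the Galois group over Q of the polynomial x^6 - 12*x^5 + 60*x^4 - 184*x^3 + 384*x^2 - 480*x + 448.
The polynomial f is an irreducible sextic over Q, so G = Gal(f/Q) is one of the 16 transitive subgroups 6T1, ..., 6T16 of S_6. The discriminant of f is -190210142896128, which is not a perfect square, so G is not contained in A_6. The transitive groups of degree 6 not contained in A_6 are: C_6 (6T1, order 6), S_3 (6T2, order 6), D_6 (6T3, order 12), C_3 x S_3 (6T5, order 18), A_4 x C_2 (6T6, order 24), S_4 (6T8, order 24), S_3 x S_3 (6T9, order 36), S_4 x C_2 (6T11, order 48), (S_3 x S_3) : C_2 (6T13, order 72), PGL(2,5) (6T14, order 120), S_6 (6T16, order 720). By Dedekind's theorem, for a prime p not dividing disc(f) the degrees of the irreducible factors of f mod p form the cycle type of an element of G. Factoring f modulo the 33 such primes p <= 149 (skipping 2, 3, which divide the discriminant), each new pattern first appears at: mod 5: f = (x^6 + 3x^5 + x^3 + 4x^2 + 3), pattern 6; mod 7: f = (x)(x + 2)(x + 6)(x^3 + x^2 + 5x + 2), pattern 3+1+1+1; mod 17: f = (x^2 + 3x + 1)(x^2 + 4x + 16)(x^2 + 15x + 11), pattern 2+2+2; mod 19: f = (x^3 + 13x^2 + 12x + 2)(x^3 + 13x^2 + 12x + 15), pattern 3+3; mod 73: f = (x + 24)(x + 40)(x + 42)(x + 56)(x + 58)(x + 60), pattern 1+1+1+1+1+1. No other pattern occurs in this range, so the set of observed cycle types is {6, 3+1+1+1, 2+2+2, 3+3, 1+1+1+1+1+1}. The candidates containing elements of all these cycle types are C_3 x S_3 (6T5) of order 18, S_3 x S_3 (6T9) of order 36, (S_3 x S_3) : C_2 (6T13) of order 72, S_6 (6T16) of order 720; the others are excluded. The observed types are precisely the cycle types that occur in C_3 x S_3 (6T5). Each of the other remaining candidates has further cycle types, and by the Chebotarev density theorem the matching factorization patterns would occur for a proportion of primes equal to their share of the group: S_3 x S_3 (6T9) additionally contains elements of type 2+2+1+1 (9 of its 36 elements, about 25% of primes); (S_3 x S_3) : C_2 (6T13) additionally contains elements of type 4+2, 3+2+1, 2+2+1+1, 2+1+1+1+1 (45 of its 72 elements, about 62% of primes); S_6 (6T16) additionally contains elements of type 5+1, 4+2, 4+1+1, 3+2+1, 2+2+1+1, 2+1+1+1+1 (504 of its 720 elements, about 70% of primes). None of the 33 primes tested shows any such pattern (for each of these groups the chance of that is below 10^-4), which rules them out. Hence G = C_3 x S_3 (6T5), of order 18.

C_3 x S_3, the group 6T5 of order 18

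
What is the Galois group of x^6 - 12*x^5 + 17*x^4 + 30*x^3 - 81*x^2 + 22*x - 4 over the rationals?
6T7: S_4

The polynomial f is an irreducible sextic over Q, so G = Gal(f/Q) is one of the 16 transitive subgroups 6T1, ..., 6T16 of S_6. The discriminant of f is 1293145189867584 = 35960328^2, a perfect square, so G is contained in A_6. The transitive groups of degree 6 contained in A_6 are: A_4 (6T4, order 12), S_4 (6T7, order 24), (C_3 x C_3) : C_4 (6T10, order 36), PSL(2,5) (6T12, order 60), A_6 (6T15, order 360). By Dedekind's theorem, for a prime p not dividing disc(f) the degrees of the irreducible factors of f mod p form the cycle type of an element of G. Factoring f modulo the 79 such primes p <= 421 (skipping 2, 3, 229, which divide the discriminant), each new pattern first appears at: mod 5: f = (x^3 + x + 1)(x^3 + 3x^2 + x + 1), pattern 3+3; mod 7: f = (x^2 + 4x + 6)(x^4 + 5x^3 + 5x^2 + x + 4), pattern 4+2; mod 23: f = (x + 20)(x + 21)(x^2 + 3x + 21)(x^2 + 13x + 8), pattern 2+2+1+1; mod 193: f = (x + 30)(x + 108)(x + 117)(x + 153)(x + 171)(x + 181), pattern 1+1+1+1+1+1. No other pattern occurs in this range, so the set of observed cycle types is {3+3, 4+2, 2+2+1+1, 1+1+1+1+1+1}. The candidates containing elements of all these cycle types are S_4 (6T7) of order 24, (C_3 x C_3) : C_4 (6T10) of order 36, A_6 (6T15) of order 360; the others are excluded. The observed types are precisely the cycle types that occur in S_4 (6T7). Each of the other remaining candidates has further cycle types, and by the Chebotarev density theorem the matching factorization patterns would occur for a proportion of primes equal to their share of the group: (C_3 x C_3) : C_4 (6T10) additionally contains elements of type 3+1+1+1 (4 of its 36 elements, about 11% of primes); A_6 (6T15) additionally contains elements of type 5+1, 3+1+1+1 (184 of its 360 elements, about 51% of primes). None of the 79 primes tested shows any such pattern (for each of these groups the chance of that is below 10^-4), which rules them out. Hence G = S_4 (6T7), of order 24.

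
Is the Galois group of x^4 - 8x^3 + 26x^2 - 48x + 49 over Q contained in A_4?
Yes

The polynomial is irreducible of degree 4 over Q. Its discriminant is 200704 = 448^2, a perfect square. A Galois group lies in the alternating group exactly when the discriminant is a square in Q, so the Galois group (A_4) is contained in A_4.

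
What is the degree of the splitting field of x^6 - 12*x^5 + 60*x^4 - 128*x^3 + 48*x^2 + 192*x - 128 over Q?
12

The degree of the splitting field over Q equals the order of the Galois group, so first determine the group. The polynomial f is an irreducible sextic over Q, so G = Gal(f/Q) is one of the 16 transitive subgroups 6T1, ..., 6T16 of S_6. The discriminant of f is 1352605460594688, which is not a perfect square, so G is not contained in A_6. The transitive groups of degree 6 not contained in A_6 are: C_6 (6T1, order 6), S_3 (6T2, order 6), D_6 (6T3, order 12), C_3 x S_3 (6T5, order 18), A_4 x C_2 (6T6, order 24), S_4 (6T8, order 24), S_3 x S_3 (6T9, order 36), S_4 x C_2 (6T11, order 48), (S_3 x S_3) : C_2 (6T13, order 72), PGL(2,5) (6T14, order 120), S_6 (6T16, order 720). By Dedekind's theorem, for a prime p not dividing disc(f) the degrees of the irreducible factors of f mod p form the cycle type of an element of G. Factoring f modulo the 79 such primes p <= 419 (skipping 2, 3, which divide the discriminant), each new pattern first appears at: mod 5: f = (x^6 + 3x^5 + 2x^3 + 3x^2 + 2x + 2), pattern 6; mod 7: f = (x^2 + x + 3)(x^2 + 2x + 3)(x^2 + 6x + 6), pattern 2+2+2; mod 11: f = (x + 2)(x + 10)(x^2 + 3x + 6)(x^2 + 6x + 7), pattern 2+2+1+1; mod 13: f = (x^3 + 7x^2 + 12x + 1)(x^3 + 7x^2 + 12x + 2), pattern 3+3; mod 97: f = (x + 34)(x + 45)(x + 52)(x + 60)(x + 91)(x + 94), pattern 1+1+1+1+1+1. No other pattern occurs in this range, so the set of observed cycle types is {6, 2+2+2, 2+2+1+1, 3+3, 1+1+1+1+1+1}. The candidates containing elements of all these cycle types are D_6 (6T3) of order 12, A_4 x C_2 (6T6) of order 24, S_3 x S_3 (6T9) of order 36, S_4 x C_2 (6T11) of order 48, (S_3 x S_3) : C_2 (6T13) of order 72, PGL(2,5) (6T14) of order 120, S_6 (6T16) of order 720; the others are excluded. The observed types are precisely the cycle types that occur in D_6 (6T3). Each of the other remaining candidates has further cycle types, and by the Chebotarev density theorem the matching factorization patterns would occur for a proportion of primes equal to their share of the group: A_4 x C_2 (6T6) additionally contains elements of type 2+1+1+1+1 (3 of its 24 elements, about 12% of primes); S_3 x S_3 (6T9) additionally contains elements of type 3+1+1+1 (4 of its 36 elements, about 11% of primes); S_4 x C_2 (6T11) additionally contains elements of type 4+2, 4+1+1, 2+1+1+1+1 (15 of its 48 elements, about 31% of primes); (S_3 x S_3) : C_2 (6T13) additionally contains elements of type 4+2, 3+2+1, 3+1+1+1, 2+1+1+1+1 (40 of its 72 elements, about 56% of primes); PGL(2,5) (6T14) additionally contains elements of type 5+1, 4+1+1 (54 of its 120 elements, about 45% of primes); S_6 (6T16) additionally contains elements of type 5+1, 4+2, 4+1+1, 3+2+1, 3+1+1+1, 2+1+1+1+1 (499 of its 720 elements, about 69% of primes). None of the 79 primes tested shows any such pattern (for each of these groups the chance of that is below 10^-4), which rules them out. Hence G = D_6 (6T3), of order 12. The Galois group D_6 (6T3) has order 12, so the splitting field has degree 12 over Q.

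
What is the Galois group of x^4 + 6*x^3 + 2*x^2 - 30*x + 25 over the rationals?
4T2: V_4

The polynomial is an irreducible quartic over Q and its discriminant is 2822400 = 1680^2, a perfect square, so the Galois group is contained in A_4. The resolvent cubic y^3 - 2*y^2 - 280*y - 1600 splits completely over Q, which gives the Klein four-group V_4.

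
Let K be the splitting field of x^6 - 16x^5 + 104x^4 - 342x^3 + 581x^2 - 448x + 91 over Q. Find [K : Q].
The degree of the splitting field over Q equals the order of the Galois group, so first determine the group. The polynomial f is an irreducible sextic over Q, so G = Gal(f/Q) is one of the 16 transitive subgroups 6T1, ..., 6T16 of S_6. The discriminant of f is 13191900736 = 114856^2, a perfect square, so G is contained in A_6. The transitive groups of degree 6 contained in A_6 are: A_4 (6T4, order 12), S_4 (6T7, order 24), (C_3 x C_3) : C_4 (6T10, order 36), PSL(2,5) (6T12, order 60), A_6 (6T15, order 360). By Dedekind's theorem, for a prime p not dividing disc(f) the degrees of the irreducible factors of f mod p form the cycle type of an element of G. Factoring f modulo the 33 such primes p <= 149 (skipping 2, 7, which divide the discriminant), each new pattern first appears at: mod 3: f = (x^3 + 2x + 1)(x^3 + 2x^2 + 1), pattern 3+3; mod 13: f = (x)(x + 4)(x^2 + 11)(x^2 + 6x + 4), pattern 2+2+1+1. No other pattern occurs in this range, so the set of observed cycle types is {3+3, 2+2+1+1}. The candidates containing elements of all these cycle types are A_4 (6T4) of order 12, S_4 (6T7) of order 24, (C_3 x C_3) : C_4 (6T10) of order 36, PSL(2,5) (6T12) of order 60, A_6 (6T15) of order 360; the others are excluded. The observed types are precisely the cycle types that occur in A_4 (6T4) (apart from the identity). Each of the other remaining candidates has further cycle types, and by the Chebotarev density theorem the matching factorization patterns would occur for a proportion of primes equal to their share of the group: S_4 (6T7) additionally contains elements of type 4+2 (6 of its 24 elements, about 25% of primes); (C_3 x C_3) : C_4 (6T10) additionally contains elements of type 4+2, 3+1+1+1 (22 of its 36 elements, about 61% of primes); PSL(2,5) (6T12) additionally contains elements of type 5+1 (24 of its 60 elements, about 40% of primes); A_6 (6T15) additionally contains elements of type 5+1, 4+2, 3+1+1+1 (274 of its 360 elements, about 76% of primes). None of the 33 primes tested shows any such pattern (for each of these groups the chance of that is below 10^-4), which rules them out. Hence G = A_4 (6T4), of order 12. The Galois group A_4 (6T4) has order 12, so the splitting field has degree 12 over Q.

12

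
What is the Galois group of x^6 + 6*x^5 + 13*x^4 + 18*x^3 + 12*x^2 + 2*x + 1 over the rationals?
S_4 (also written S4+)

The polynomial f is an irreducible sextic over Q, so G = Gal(f/Q) is one of the 16 transitive subgroups 6T1, ..., 6T16 of S_6. The discriminant of f is 95101504 = 9752^2, a perfect square, so G is contained in A_6. The transitive groups of degree 6 contained in A_6 are: A_4 (6T4, order 12), S_4 (6T7, order 24), (C_3 x C_3) : C_4 (6T10, order 36), PSL(2,5) (6T12, order 60), A_6 (6T15, order 360). By Dedekind's theorem, for a prime p not dividing disc(f) the degrees of the irreducible factors of f mod p form the cycle type of an element of G. Factoring f modulo the 79 such primes p <= 421 (skipping 2, 23, 53, which divide the discriminant), each new pattern first appears at: mod 3: f = (x^3 + x^2 + 2x + 1)(x^3 + 2x^2 + 1), pattern 3+3; mod 5: f = (x^2 + x + 2)(x^4 + x^2 + 2x + 3), pattern 4+2; mod 19: f = (x + 2)(x + 12)(x^2 + 5x + 18)(x^2 + 6x + 15), pattern 2+2+1+1; mod 223: f = (x + 18)(x + 50)(x + 71)(x + 142)(x + 185)(x + 209), pattern 1+1+1+1+1+1. No other pattern occurs in this range, so the set of observed cycle types is {3+3, 4+2, 2+2+1+1, 1+1+1+1+1+1}. The candidates containing elements of all these cycle types are S_4 (6T7) of order 24, (C_3 x C_3) : C_4 (6T10) of order 36, A_6 (6T15) of order 360; the others are excluded. The observed types are precisely the cycle types that occur in S_4 (6T7). Each of the other remaining candidates has further cycle types, and by the Chebotarev density theorem the matching factorization patterns would occur for a proportion of primes equal to their share of the group: (C_3 x C_3) : C_4 (6T10) additionally contains elements of type 3+1+1+1 (4 of its 36 elements, about 11% of primes); A_6 (6T15) additionally contains elements of type 5+1, 3+1+1+1 (184 of its 360 elements, about 51% of primes). None of the 79 primes tested shows any such pattern (for each of these groups the chance of that is below 10^-4), which rules them out. Hence G = S_4 (6T7), of order 24.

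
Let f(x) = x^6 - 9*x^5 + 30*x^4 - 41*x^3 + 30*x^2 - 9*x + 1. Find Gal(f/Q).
The polynomial f is an irreducible sextic over Q, so G = Gal(f/Q) is one of the 16 transitive subgroups 6T1, ..., 6T16 of S_6. The discriminant of f is -67744512, which is not a perfect square, so G is not contained in A_6. The transitive groups of degree 6 not contained in A_6 are: C_6 (6T1, order 6), S_3 (6T2, order 6), D_6 (6T3, order 12), C_3 x S_3 (6T5, order 18), A_4 x C_2 (6T6, order 24), S_4 (6T8, order 24), S_3 x S_3 (6T9, order 36), S_4 x C_2 (6T11, order 48), (S_3 x S_3) : C_2 (6T13, order 72), PGL(2,5) (6T14, order 120), S_6 (6T16, order 720). By Dedekind's theorem, for a prime p not dividing disc(f) the degrees of the irreducible factors of f mod p form the cycle type of an element of G. Factoring f modulo the 23 such primes p <= 101 (skipping 2, 3, 11, which divide the discriminant), each new pattern first appears at: mod 5: f = (x^2 + x + 1)(x^2 + 2x + 4)(x^2 + 3x + 4), pattern 2+2+2; mod 7: f = (x^3 + 2x + 6)(x^3 + 5x^2 + 6), pattern 3+3; mod 31: f = (x + 12)(x + 13)(x + 15)(x + 22)(x + 24)(x + 29), pattern 1+1+1+1+1+1. No other pattern occurs in this range, so the set of observed cycle types is {2+2+2, 3+3, 1+1+1+1+1+1}. The candidates containing elements of all these cycle types are C_6 (6T1) of order 6, S_3 (6T2) of order 6, D_6 (6T3) of order 12, C_3 x S_3 (6T5) of order 18, A_4 x C_2 (6T6) of order 24, S_4 (6T8) of order 24, S_3 x S_3 (6T9) of order 36, S_4 x C_2 (6T11) of order 48, (S_3 x S_3) : C_2 (6T13) of order 72, PGL(2,5) (6T14) of order 120, S_6 (6T16) of order 720; the others are excluded. The observed types are precisely the cycle types that occur in S_3 (6T2). Each of the other remaining candidates has further cycle types, and by the Chebotarev density theorem the matching factorization patterns would occur for a proportion of primes equal to their share of the group: C_6 (6T1) additionally contains elements of type 6 (2 of its 6 elements, about 33% of primes); D_6 (6T3) additionally contains elements of type 6, 2+2+1+1 (5 of its 12 elements, about 42% of primes); C_3 x S_3 (6T5) additionally contains elements of type 6, 3+1+1+1 (10 of its 18 elements, about 56% of primes); A_4 x C_2 (6T6) additionally contains elements of type 6, 2+2+1+1, 2+1+1+1+1 (14 of its 24 elements, about 58% of primes); S_4 (6T8) additionally contains elements of type 4+1+1, 2+2+1+1 (9 of its 24 elements, about 38% of primes); S_3 x S_3 (6T9) additionally contains elements of type 6, 3+1+1+1, 2+2+1+1 (25 of its 36 elements, about 69% of primes); S_4 x C_2 (6T11) additionally contains elements of type 6, 4+2, 4+1+1, 2+2+1+1, 2+1+1+1+1 (32 of its 48 elements, about 67% of primes); (S_3 x S_3) : C_2 (6T13) additionally contains elements of type 6, 4+2, 3+2+1, 3+1+1+1, 2+2+1+1, 2+1+1+1+1 (61 of its 72 elements, about 85% of primes); PGL(2,5) (6T14) additionally contains elements of type 6, 5+1, 4+1+1, 2+2+1+1 (89 of its 120 elements, about 74% of primes); S_6 (6T16) additionally contains elements of type 6, 5+1, 4+2, 4+1+1, 3+2+1, 3+1+1+1, 2+2+1+1, 2+1+1+1+1 (664 of its 720 elements, about 92% of primes). None of the 23 primes tested shows any such pattern (for each of these groups the chance of that is below 10^-4), which rules them out. Hence G = S_3 (6T2), of order 6.

S_3 (order 6)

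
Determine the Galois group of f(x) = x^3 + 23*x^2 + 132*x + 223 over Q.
C_3 (also written C3)

The polynomial is an irreducible cubic over Q and its discriminant is 8281 = 91^2, a perfect square. For an irreducible cubic, a square discriminant forces the Galois group to be A_3, the cyclic group of order 3.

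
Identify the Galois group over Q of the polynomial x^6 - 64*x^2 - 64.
6T7: S_4

The polynomial f is an irreducible sextic over Q, so G = Gal(f/Q) is one of the 16 transitive subgroups 6T1, ..., 6T16 of S_6. The discriminant of f is 3603718079512576 = 60030976^2, a perfect square, so G is contained in A_6. The transitive groups of degree 6 contained in A_6 are: A_4 (6T4, order 12), S_4 (6T7, order 24), (C_3 x C_3) : C_4 (6T10, order 36), PSL(2,5) (6T12, order 60), A_6 (6T15, order 360). By Dedekind's theorem, for a prime p not dividing disc(f) the degrees of the irreducible factors of f mod p form the cycle type of an element of G. Factoring f modulo the 79 such primes p <= 419 (skipping 2, 229, which divide the discriminant), each new pattern first appears at: mod 3: f = (x^3 + x^2 + 2x + 1)(x^3 + 2x^2 + 2x + 2), pattern 3+3; mod 7: f = (x^2 + 2)(x^4 + 5x^2 + 3), pattern 4+2; mod 23: f = (x + 5)(x + 18)(x^2 + 2x + 3)(x^2 + 21x + 3), pattern 2+2+1+1; mod 193: f = (x + 7)(x + 13)(x + 19)(x + 174)(x + 180)(x + 186), pattern 1+1+1+1+1+1. No other pattern occurs in this range, so the set of observed cycle types is {3+3, 4+2, 2+2+1+1, 1+1+1+1+1+1}. The candidates containing elements of all these cycle types are S_4 (6T7) of order 24, (C_3 x C_3) : C_4 (6T10) of order 36, A_6 (6T15) of order 360; the others are excluded. The observed types are precisely the cycle types that occur in S_4 (6T7). Each of the other remaining candidates has further cycle types, and by the Chebotarev density theorem the matching factorization patterns would occur for a proportion of primes equal to their share of the group: (C_3 x C_3) : C_4 (6T10) additionally contains elements of type 3+1+1+1 (4 of its 36 elements, about 11% of primes); A_6 (6T15) additionally contains elements of type 5+1, 3+1+1+1 (184 of its 360 elements, about 51% of primes). None of the 79 primes tested shows any such pattern (for each of these groups the chance of that is below 10^-4), which rules them out. Hence G = S_4 (6T7), of order 24.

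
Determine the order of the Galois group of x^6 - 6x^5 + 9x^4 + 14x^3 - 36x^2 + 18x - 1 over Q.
24

The degree of the splitting field over Q equals the order of the Galois group, so first determine the group. The polynomial f is an irreducible sextic over Q, so G = Gal(f/Q) is one of the 16 transitive subgroups 6T1, ..., 6T16 of S_6. The discriminant of f is -11156429376, which is not a perfect square, so G is not contained in A_6. The transitive groups of degree 6 not contained in A_6 are: C_6 (6T1, order 6), S_3 (6T2, order 6), D_6 (6T3, order 12), C_3 x S_3 (6T5, order 18), A_4 x C_2 (6T6, order 24), S_4 (6T8, order 24), S_3 x S_3 (6T9, order 36), S_4 x C_2 (6T11, order 48), (S_3 x S_3) : C_2 (6T13, order 72), PGL(2,5) (6T14, order 120), S_6 (6T16, order 720). By Dedekind's theorem, for a prime p not dividing disc(f) the degrees of the irreducible factors of f mod p form the cycle type of an element of G. Factoring f modulo the 33 such primes p <= 149 (skipping 2, 3, which divide the discriminant), each new pattern first appears at: mod 5: f = (x^3 + x + 4)(x^3 + 4x^2 + 3x + 1), pattern 3+3; mod 7: f = (x^6 + x^5 + 2x^4 + 6x^2 + 4x + 6), pattern 6; mod 17: f = (x + 3)(x + 4)(x^2 + 9x + 2)(x^2 + 12x + 12), pattern 2+2+1+1; mod 19: f = (x + 5)(x + 11)(x + 14)(x + 17)(x^2 + 4x + 1), pattern 2+1+1+1+1; mod 71: f = (x^2 + 9x + 68)(x^2 + 19x + 62)(x^2 + 37x + 21), pattern 2+2+2. No other pattern occurs in this range, so the set of observed cycle types is {3+3, 6, 2+2+1+1, 2+1+1+1+1, 2+2+2}. The candidates containing elements of all these cycle types are A_4 x C_2 (6T6) of order 24, S_4 x C_2 (6T11) of order 48, (S_3 x S_3) : C_2 (6T13) of order 72, S_6 (6T16) of order 720; the others are excluded. The observed types are precisely the cycle types that occur in A_4 x C_2 (6T6) (apart from the identity). Each of the other remaining candidates has further cycle types, and by the Chebotarev density theorem the matching factorization patterns would occur for a proportion of primes equal to their share of the group: S_4 x C_2 (6T11) additionally contains elements of type 4+2, 4+1+1 (12 of its 48 elements, about 25% of primes); (S_3 x S_3) : C_2 (6T13) additionally contains elements of type 4+2, 3+2+1, 3+1+1+1 (34 of its 72 elements, about 47% of primes); S_6 (6T16) additionally contains elements of type 5+1, 4+2, 4+1+1, 3+2+1, 3+1+1+1 (484 of its 720 elements, about 67% of primes). None of the 33 primes tested shows any such pattern (for each of these groups the chance of that is below 10^-4), which rules them out. Hence G = A_4 x C_2 (6T6), of order 24. The Galois group A_4 x C_2 (6T6) has order 24, so the splitting field has degree 24 over Q.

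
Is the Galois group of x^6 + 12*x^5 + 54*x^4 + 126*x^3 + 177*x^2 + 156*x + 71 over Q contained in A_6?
Yes

The polynomial is irreducible of degree 6 over Q. Its discriminant is 19050624576 = 138024^2, a perfect square. A Galois group lies in the alternating group exactly when the discriminant is a square in Q, so the Galois group (A_4) is contained in A_6.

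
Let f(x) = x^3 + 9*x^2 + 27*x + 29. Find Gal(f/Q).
The polynomial is an irreducible cubic over Q and its discriminant is -108, which is not a perfect square. For an irreducible cubic, a non-square discriminant gives Galois group S_3.

S_3 (order 6)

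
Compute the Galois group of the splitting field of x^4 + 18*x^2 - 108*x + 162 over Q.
The polynomial is an irreducible quartic over Q and its discriminant is 1224440064 = 34992^2, a perfect square, so the Galois group is contained in A_4. The resolvent cubic y^3 - 18*y^2 - 648*y splits completely over Q, which gives the Klein four-group V_4.

4T2: V_4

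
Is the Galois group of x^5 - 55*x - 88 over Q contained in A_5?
Yes

The polynomial is irreducible of degree 5 over Q. Its discriminant is 58564000000 = 242000^2, a perfect square. A Galois group lies in the alternating group exactly when the discriminant is a square in Q, so the Galois group (A_5) is contained in A_5.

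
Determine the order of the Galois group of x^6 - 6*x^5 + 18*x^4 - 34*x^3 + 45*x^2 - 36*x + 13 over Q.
The degree of the splitting field over Q equals the order of the Galois group, so first determine the group. The polynomial f is an irreducible sextic over Q, so G = Gal(f/Q) is one of the 16 transitive subgroups 6T1, ..., 6T16 of S_6. The discriminant of f is -16003008, which is not a perfect square, so G is not contained in A_6. The transitive groups of degree 6 not contained in A_6 are: C_6 (6T1, order 6), S_3 (6T2, order 6), D_6 (6T3, order 12), C_3 x S_3 (6T5, order 18), A_4 x C_2 (6T6, order 24), S_4 (6T8, order 24), S_3 x S_3 (6T9, order 36), S_4 x C_2 (6T11, order 48), (S_3 x S_3) : C_2 (6T13, order 72), PGL(2,5) (6T14, order 120), S_6 (6T16, order 720). By Dedekind's theorem, for a prime p not dividing disc(f) the degrees of the irreducible factors of f mod p form the cycle type of an element of G. Factoring f modulo the 21 such primes p <= 89 (skipping 2, 3, 7, which divide the discriminant), each new pattern first appears at: mod 5: f = (x^6 + 4x^5 + 3x^4 + x^3 + 4x + 3), pattern 6; mod 11: f = (x + 8)(x^5 + 8x^4 + 9x^3 + 4x^2 + 2x + 3), pattern 5+1; mod 13: f = (x)(x + 4)(x^4 + 3x^3 + 6x^2 + 7x + 4), pattern 4+1+1; mod 23: f = (x + 2)(x + 6)(x^2 + 3x + 21)(x^2 + 6x + 10), pattern 2+2+1+1; mod 43: f = (x^3 + 16x^2 + 30x + 18)(x^3 + 21x^2 + 39x + 27), pattern 3+3; mod 61: f = (x^2 + 30x + 2)(x^2 + 41x + 31)(x^2 + 45x + 13), pattern 2+2+2. No other pattern occurs in this range, so the set of observed cycle types is {6, 5+1, 4+1+1, 2+2+1+1, 3+3, 2+2+2}. The candidates containing elements of all these cycle types are PGL(2,5) (6T14) of order 120, S_6 (6T16) of order 720; the others are excluded. The observed types are precisely the cycle types that occur in PGL(2,5) (6T14) (apart from the identity). Each of the other remaining candidates has further cycle types, and by the Chebotarev density theorem the matching factorization patterns would occur for a proportion of primes equal to their share of the group: S_6 (6T16) additionally contains elements of type 4+2, 3+2+1, 3+1+1+1, 2+1+1+1+1 (265 of its 720 elements, about 37% of primes). None of the 21 primes tested shows any such pattern (for each of these groups the chance of that is below 10^-4), which rules them out. Hence G = PGL(2,5) (6T14), of order 120. The Galois group PGL(2,5) (6T14) has order 120, so the splitting field has degree 120 over Q.

120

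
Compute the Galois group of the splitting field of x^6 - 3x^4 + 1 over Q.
The polynomial f is an irreducible sextic over Q, so G = Gal(f/Q) is one of the 16 transitive subgroups 6T1, ..., 6T16 of S_6. The discriminant of f is -419904, which is not a perfect square, so G is not contained in A_6. The transitive groups of degree 6 not contained in A_6 are: C_6 (6T1, order 6), S_3 (6T2, order 6), D_6 (6T3, order 12), C_3 x S_3 (6T5, order 18), A_4 x C_2 (6T6, order 24), S_4 (6T8, order 24), S_3 x S_3 (6T9, order 36), S_4 x C_2 (6T11, order 48), (S_3 x S_3) : C_2 (6T13, order 72), PGL(2,5) (6T14, order 120), S_6 (6T16, order 720). By Dedekind's theorem, for a prime p not dividing disc(f) the degrees of the irreducible factors of f mod p form the cycle type of an element of G. Factoring f modulo the 33 such primes p <= 149 (skipping 2, 3, which divide the discriminant), each new pattern first appears at: mod 5: f = (x^3 + x^2 + 4x + 3)(x^3 + 4x^2 + 4x + 2), pattern 3+3; mod 7: f = (x^6 + 4x^4 + 1), pattern 6; mod 17: f = (x + 2)(x + 15)(x^2 + 6)(x^2 + 12), pattern 2+2+1+1; mod 19: f = (x + 6)(x + 7)(x + 12)(x + 13)(x^2 + 6), pattern 2+1+1+1+1; mod 71: f = (x^2 + 40)(x^2 + 45)(x^2 + 54), pattern 2+2+2. No other pattern occurs in this range, so the set of observed cycle types is {3+3, 6, 2+2+1+1, 2+1+1+1+1, 2+2+2}. The candidates containing elements of all these cycle types are A_4 x C_2 (6T6) of order 24, S_4 x C_2 (6T11) of order 48, (S_3 x S_3) : C_2 (6T13) of order 72, S_6 (6T16) of order 720; the others are excluded. The observed types are precisely the cycle types that occur in A_4 x C_2 (6T6) (apart from the identity). Each of the other remaining candidates has further cycle types, and by the Chebotarev density theorem the matching factorization patterns would occur for a proportion of primes equal to their share of the group: S_4 x C_2 (6T11) additionally contains elements of type 4+2, 4+1+1 (12 of its 48 elements, about 25% of primes); (S_3 x S_3) : C_2 (6T13) additionally contains elements of type 4+2, 3+2+1, 3+1+1+1 (34 of its 72 elements, about 47% of primes); S_6 (6T16) additionally contains elements of type 5+1, 4+2, 4+1+1, 3+2+1, 3+1+1+1 (484 of its 720 elements, about 67% of primes). None of the 33 primes tested shows any such pattern (for each of these groups the chance of that is below 10^-4), which rules them out. Hence G = A_4 x C_2 (6T6), of order 24.

A_4 x C_2 (also written A4xC2)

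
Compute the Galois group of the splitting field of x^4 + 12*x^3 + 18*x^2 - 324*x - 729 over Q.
The polynomial is an irreducible quartic over Q and its discriminant is -88159684608, which is not a perfect square, so the Galois group is not contained in A_4. The resolvent cubic y^3 - 18*y^2 - 972*y - 52488 has exactly one rational root, so the Galois group is C_4 or D_4. The quartic remains irreducible over Q(sqrt(disc)), so the group is D_4.

D_4 (order 8)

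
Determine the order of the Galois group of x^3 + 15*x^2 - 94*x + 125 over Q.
3

The degree of the splitting field over Q equals the order of the Galois group, so first determine the group. The polynomial is an irreducible cubic over Q and its discriminant is 28561 = 169^2, a perfect square. For an irreducible cubic, a square discriminant forces the Galois group to be A_3, the cyclic group of order 3. The Galois group C_3 (3T1) has order 3, so the splitting field has degree 3 over Q.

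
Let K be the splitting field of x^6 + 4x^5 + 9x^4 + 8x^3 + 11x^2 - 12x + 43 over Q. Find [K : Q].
The degree of the splitting field over Q equals the order of the Galois group, so first determine the group. The polynomial f is an irreducible sextic over Q, so G = Gal(f/Q) is one of the 16 transitive subgroups 6T1, ..., 6T16 of S_6. The discriminant of f is -18046378835968, which is not a perfect square, so G is not contained in A_6. The transitive groups of degree 6 not contained in A_6 are: C_6 (6T1, order 6), S_3 (6T2, order 6), D_6 (6T3, order 12), C_3 x S_3 (6T5, order 18), A_4 x C_2 (6T6, order 24), S_4 (6T8, order 24), S_3 x S_3 (6T9, order 36), S_4 x C_2 (6T11, order 48), (S_3 x S_3) : C_2 (6T13, order 72), PGL(2,5) (6T14, order 120), S_6 (6T16, order 720). By Dedekind's theorem, for a prime p not dividing disc(f) the degrees of the irreducible factors of f mod p form the cycle type of an element of G. Factoring f modulo the 37 such primes p <= 167 (skipping 2, 7, which divide the discriminant), each new pattern first appears at: mod 3: f = (x^6 + x^5 + 2x^3 + 2x^2 + 1), pattern 6; mod 11: f = (x^3 + 10x + 8)(x^3 + 4x^2 + 10x + 4), pattern 3+3; mod 13: f = (x^2 + 3x + 6)(x^2 + 5x + 8)(x^2 + 9x + 12), pattern 2+2+2; mod 29: f = (x + 4)(x + 12)(x + 15)(x + 18)(x + 20)(x + 22), pattern 1+1+1+1+1+1. No other pattern occurs in this range, so the set of observed cycle types is {6, 3+3, 2+2+2, 1+1+1+1+1+1}. The candidates containing elements of all these cycle types are C_6 (6T1) of order 6, D_6 (6T3) of order 12, C_3 x S_3 (6T5) of order 18, A_4 x C_2 (6T6) of order 24, S_3 x S_3 (6T9) of order 36, S_4 x C_2 (6T11) of order 48, (S_3 x S_3) : C_2 (6T13) of order 72, PGL(2,5) (6T14) of order 120, S_6 (6T16) of order 720; the others are excluded. The observed types are precisely the cycle types that occur in C_6 (6T1). Each of the other remaining candidates has further cycle types, and by the Chebotarev density theorem the matching factorization patterns would occur for a proportion of primes equal to their share of the group: D_6 (6T3) additionally contains elements of type 2+2+1+1 (3 of its 12 elements, about 25% of primes); C_3 x S_3 (6T5) additionally contains elements of type 3+1+1+1 (4 of its 18 elements, about 22% of primes); A_4 x C_2 (6T6) additionally contains elements of type 2+2+1+1, 2+1+1+1+1 (6 of its 24 elements, about 25% of primes); S_3 x S_3 (6T9) additionally contains elements of type 3+1+1+1, 2+2+1+1 (13 of its 36 elements, about 36% of primes); S_4 x C_2 (6T11) additionally contains elements of type 4+2, 4+1+1, 2+2+1+1, 2+1+1+1+1 (24 of its 48 elements, about 50% of primes); (S_3 x S_3) : C_2 (6T13) additionally contains elements of type 4+2, 3+2+1, 3+1+1+1, 2+2+1+1, 2+1+1+1+1 (49 of its 72 elements, about 68% of primes); PGL(2,5) (6T14) additionally contains elements of type 5+1, 4+1+1, 2+2+1+1 (69 of its 120 elements, about 58% of primes); S_6 (6T16) additionally contains elements of type 5+1, 4+2, 4+1+1, 3+2+1, 3+1+1+1, 2+2+1+1, 2+1+1+1+1 (544 of its 720 elements, about 76% of primes). None of the 37 primes tested shows any such pattern (for each of these groups the chance of that is below 10^-4), which rules them out. Hence G = C_6 (6T1), of order 6. The Galois group C_6 (6T1) has order 6, so the splitting field has degree 6 over Q.

6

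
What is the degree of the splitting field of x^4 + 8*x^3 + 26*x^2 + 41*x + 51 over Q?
24

The degree of the splitting field over Q equals the order of the Galois group, so first determine the group. The polynomial is an irreducible quartic over Q and its discriminant is 3693541, which is not a perfect square, so the Galois group is not contained in A_4. The resolvent cubic y^3 - 26*y^2 + 124*y + 359 is irreducible over Q. An irreducible resolvent with non-square discriminant gives S_4. The Galois group S_4 (4T5) has order 24, so the splitting field has degree 24 over Q.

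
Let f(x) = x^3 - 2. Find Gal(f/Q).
S_3 (order 6)

The polynomial is an irreducible cubic over Q and its discriminant is -108, which is not a perfect square. For an irreducible cubic, a non-square discriminant gives Galois group S_3.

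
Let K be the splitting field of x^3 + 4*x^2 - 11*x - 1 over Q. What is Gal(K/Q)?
C_3, A_3

The polynomial is an irreducible cubic over Q and its discriminant is 8281 = 91^2, a perfect square. For an irreducible cubic, a square discriminant forces the Galois group to be A_3, the cyclic group of order 3.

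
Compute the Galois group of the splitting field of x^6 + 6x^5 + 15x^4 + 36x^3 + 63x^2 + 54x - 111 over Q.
The polynomial f is an irreducible sextic over Q, so G = Gal(f/Q) is one of the 16 transitive subgroups 6T1, ..., 6T16 of S_6. The discriminant of f is 5410421842378752, which is not a perfect square, so G is not contained in A_6. The transitive groups of degree 6 not contained in A_6 are: C_6 (6T1, order 6), S_3 (6T2, order 6), D_6 (6T3, order 12), C_3 x S_3 (6T5, order 18), A_4 x C_2 (6T6, order 24), S_4 (6T8, order 24), S_3 x S_3 (6T9, order 36), S_4 x C_2 (6T11, order 48), (S_3 x S_3) : C_2 (6T13, order 72), PGL(2,5) (6T14, order 120), S_6 (6T16, order 720). By Dedekind's theorem, for a prime p not dividing disc(f) the degrees of the irreducible factors of f mod p form the cycle type of an element of G. Factoring f modulo the 23 such primes p <= 97 (skipping 2, 3, which divide the discriminant), each new pattern first appears at: mod 5: f = (x^6 + x^5 + x^3 + 3x^2 + 4x + 4), pattern 6; mod 11: f = (x + 2)(x + 6)(x^2 + x + 1)(x^2 + 8x + 10), pattern 2+2+1+1; mod 13: f = (x + 2)(x + 4)(x + 10)(x^3 + 3x^2 + 3x + 3), pattern 3+1+1+1; mod 31: f = (x^2 + 5x + 19)(x^2 + 15x + 27)(x^2 + 17x + 19), pattern 2+2+2; mod 97: f = (x^3 + 3x^2 + 3x + 26)(x^3 + 3x^2 + 3x + 89), pattern 3+3. No other pattern occurs in this range, so the set of observed cycle types is {6, 2+2+1+1, 3+1+1+1, 2+2+2, 3+3}. The candidates containing elements of all these cycle types are S_3 x S_3 (6T9) of order 36, (S_3 x S_3) : C_2 (6T13) of order 72, S_6 (6T16) of order 720; the others are excluded. The observed types are precisely the cycle types that occur in S_3 x S_3 (6T9) (apart from the identity). Each of the other remaining candidates has further cycle types, and by the Chebotarev density theorem the matching factorization patterns would occur for a proportion of primes equal to their share of the group: (S_3 x S_3) : C_2 (6T13) additionally contains elements of type 4+2, 3+2+1, 2+1+1+1+1 (36 of its 72 elements, about 50% of primes); S_6 (6T16) additionally contains elements of type 5+1, 4+2, 4+1+1, 3+2+1, 2+1+1+1+1 (459 of its 720 elements, about 64% of primes). None of the 23 primes tested shows any such pattern (for each of these groups the chance of that is below 10^-4), which rules them out. Hence G = S_3 x S_3 (6T9), of order 36.

S_3 x S_3 (order 36)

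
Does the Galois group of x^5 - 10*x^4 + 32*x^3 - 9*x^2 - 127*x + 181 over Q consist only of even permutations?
No

The polynomial is irreducible of degree 5 over Q. Its discriminant is 2303279104, which is not a perfect square. A Galois group lies in the alternating group exactly when the discriminant is a square in Q, so the Galois group (S_5) is not contained in A_5.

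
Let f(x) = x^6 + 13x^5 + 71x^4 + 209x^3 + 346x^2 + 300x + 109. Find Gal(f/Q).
(C_3 x C_3) : C_4 (order 36)

The polynomial f is an irreducible sextic over Q, so G = Gal(f/Q) is one of the 16 transitive subgroups 6T1, ..., 6T16 of S_6. The discriminant of f is 525625 = 725^2, a perfect square, so G is contained in A_6. The transitive groups of degree 6 contained in A_6 are: A_4 (6T4, order 12), S_4 (6T7, order 24), (C_3 x C_3) : C_4 (6T10, order 36), PSL(2,5) (6T12, order 60), A_6 (6T15, order 360). By Dedekind's theorem, for a prime p not dividing disc(f) the degrees of the irreducible factors of f mod p form the cycle type of an element of G. Factoring f modulo the 19 such primes p <= 73 (skipping 5, 29, which divide the discriminant), each new pattern first appears at: mod 2: f = (x^2 + x + 1)(x^4 + x + 1), pattern 4+2; mod 11: f = (x^3 + 3x^2 + 5x + 5)(x^3 + 10x^2 + 3x + 2), pattern 3+3; mod 19: f = (x + 13)(x + 14)(x^2 + 8x + 17)(x^2 + 16x + 8), pattern 2+2+1+1; mod 61: f = (x + 30)(x + 37)(x + 44)(x^3 + 24x^2 + 59x + 50), pattern 3+1+1+1. No other pattern occurs in this range, so the set of observed cycle types is {4+2, 3+3, 2+2+1+1, 3+1+1+1}. The candidates containing elements of all these cycle types are (C_3 x C_3) : C_4 (6T10) of order 36, A_6 (6T15) of order 360; the others are excluded. The observed types are precisely the cycle types that occur in (C_3 x C_3) : C_4 (6T10) (apart from the identity). Each of the other remaining candidates has further cycle types, and by the Chebotarev density theorem the matching factorization patterns would occur for a proportion of primes equal to their share of the group: A_6 (6T15) additionally contains elements of type 5+1 (144 of its 360 elements, about 40% of primes). None of the 19 primes tested shows any such pattern (for each of these groups the chance of that is below 10^-4), which rules them out. Hence G = (C_3 x C_3) : C_4 (6T10), of order 36.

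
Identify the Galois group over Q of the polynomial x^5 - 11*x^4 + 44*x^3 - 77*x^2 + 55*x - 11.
C_5 (order 5)

The polynomial f is an irreducible quintic over Q, so G = Gal(f/Q) is a transitive subgroup of S_5: one of C_5 (5T1, order 5), D_5 (5T2, order 10), F_20 (5T3, order 20), A_5 (5T4, order 60) or S_5 (5T5, order 120). The discriminant of f is 14641 = 121^2, a perfect square, so G is contained in A_5. The transitive groups of degree 5 contained in A_5 are: C_5 (5T1, order 5), D_5 (5T2, order 10), A_5 (5T4, order 60). By Dedekind's theorem, for a prime p not dividing disc(f) the degrees of the irreducible factors of f mod p form the cycle type of an element of G. Factoring f modulo the 14 such primes p <= 47 (skipping 11, which divides the discriminant), each new pattern first appears at: mod 2: f = (x^5 + x^4 + x^2 + x + 1), pattern 5; mod 23: f = (x + 2)(x + 4)(x + 8)(x + 9)(x + 12), pattern 1+1+1+1+1. No other pattern occurs in this range, so the set of observed cycle types is {5, 1+1+1+1+1}. The candidates containing elements of all these cycle types are C_5 (5T1) of order 5, D_5 (5T2) of order 10, A_5 (5T4) of order 60; the others are excluded. The observed types are precisely the cycle types that occur in C_5 (5T1). Each of the other remaining candidates has further cycle types, and by the Chebotarev density theorem the matching factorization patterns would occur for a proportion of primes equal to their share of the group: D_5 (5T2) additionally contains elements of type 2+2+1 (5 of its 10 elements, about 50% of primes); A_5 (5T4) additionally contains elements of type 3+1+1, 2+2+1 (35 of its 60 elements, about 58% of primes). None of the 14 primes tested shows any such pattern (for each of these groups the chance of that is below 10^-4), which rules them out. Hence G = C_5 (5T1), of order 5.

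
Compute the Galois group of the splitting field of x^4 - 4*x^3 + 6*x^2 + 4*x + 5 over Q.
A_4, the alternating group on 4 letters

The polynomial is an irreducible quartic over Q and its discriminant is 331776 = 576^2, a perfect square, so the Galois group is contained in A_4. The resolvent cubic y^3 - 6*y^2 - 36*y + 24 is irreducible over Q. An irreducible resolvent with square discriminant gives A_4.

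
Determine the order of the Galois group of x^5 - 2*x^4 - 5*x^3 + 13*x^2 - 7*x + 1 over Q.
The degree of the splitting field over Q equals the order of the Galois group, so first determine the group. The polynomial f is an irreducible quintic over Q, so G = Gal(f/Q) is a transitive subgroup of S_5: one of C_5 (5T1, order 5), D_5 (5T2, order 10), F_20 (5T3, order 20), A_5 (5T4, order 60) or S_5 (5T5, order 120). The discriminant of f is 14641 = 121^2, a perfect square, so G is contained in A_5. The transitive groups of degree 5 contained in A_5 are: C_5 (5T1, order 5), D_5 (5T2, order 10), A_5 (5T4, order 60). By Dedekind's theorem, for a prime p not dividing disc(f) the degrees of the irreducible factors of f mod p form the cycle type of an element of G. Factoring f modulo the 14 such primes p <= 47 (skipping 11, which divides the discriminant), each new pattern first appears at: mod 2: f = (x^5 + x^3 + x^2 + x + 1), pattern 5; mod 23: f = (x + 1)(x + 15)(x + 16)(x + 17)(x + 18), pattern 1+1+1+1+1. No other pattern occurs in this range, so the set of observed cycle types is {5, 1+1+1+1+1}. The candidates containing elements of all these cycle types are C_5 (5T1) of order 5, D_5 (5T2) of order 10, A_5 (5T4) of order 60; the others are excluded. The observed types are precisely the cycle types that occur in C_5 (5T1). Each of the other remaining candidates has further cycle types, and by the Chebotarev density theorem the matching factorization patterns would occur for a proportion of primes equal to their share of the group: D_5 (5T2) additionally contains elements of type 2+2+1 (5 of its 10 elements, about 50% of primes); A_5 (5T4) additionally contains elements of type 3+1+1, 2+2+1 (35 of its 60 elements, about 58% of primes). None of the 14 primes tested shows any such pattern (for each of these groups the chance of that is below 10^-4), which rules them out. Hence G = C_5 (5T1), of order 5. The Galois group C_5 (5T1) has order 5, so the splitting field has degree 5 over Q.

5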